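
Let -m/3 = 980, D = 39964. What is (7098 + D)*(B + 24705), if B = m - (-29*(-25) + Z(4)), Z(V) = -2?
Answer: 990278604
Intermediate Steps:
m = -2940 (m = -3*980 = -2940)
B = -3663 (B = -2940 - (-29*(-25) - 2) = -2940 - (725 - 2) = -2940 - 1*723 = -2940 - 723 = -3663)
(7098 + D)*(B + 24705) = (7098 + 39964)*(-3663 + 24705) = 47062*21042 = 990278604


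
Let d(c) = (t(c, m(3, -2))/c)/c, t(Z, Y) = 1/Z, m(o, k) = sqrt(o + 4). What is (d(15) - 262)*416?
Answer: -367847584/3375 ≈ -1.0899e+5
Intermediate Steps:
m(o, k) = sqrt(4 + o)
d(c) = c**(-3) (d(c) = (1/(c*c))/c = 1/(c**2*c) = c**(-3))
(d(15) - 262)*416 = (15**(-3) - 262)*416 = (1/3375 - 262)*416 = -884249/3375*416 = -367847584/3375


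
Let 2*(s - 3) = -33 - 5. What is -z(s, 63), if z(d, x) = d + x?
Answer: -47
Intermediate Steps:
s = -16 (s = 3 + (-33 - 5)/2 = 3 + (1/2)*(-38) = 3 - 19 = -16)
-z(s, 63) = -(-16 + 63) = -1*47 = -47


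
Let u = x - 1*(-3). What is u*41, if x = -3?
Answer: 0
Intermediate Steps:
u = 0 (u = -3 - 1*(-3) = -3 + 3 = 0)
u*41 = 0*41 = 0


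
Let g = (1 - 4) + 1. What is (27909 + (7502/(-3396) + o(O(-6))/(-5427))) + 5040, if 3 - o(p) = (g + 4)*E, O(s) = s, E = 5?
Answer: 101202068621/3071682 ≈ 32947.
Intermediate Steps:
g = -2 (g = -3 + 1 = -2)
o(p) = -7 (o(p) = 3 - (-2 + 4)*5 = 3 - 2*5 = 3 - 1*10 = 3 - 10 = -7)
(27909 + (7502/(-3396) + o(O(-6))/(-5427))) + 5040 = (27909 + (7502/(-3396) - 7/(-5427))) + 5040 = (27909 + (7502*(-1/3396) - 7*(-1/5427))) + 5040 = (27909 + (-3751/1698 + 7/5427)) + 5040 = (27909 - 6781597/3071682) + 5040 = 85720791341/3071682 + 5040 = 101202068621/3071682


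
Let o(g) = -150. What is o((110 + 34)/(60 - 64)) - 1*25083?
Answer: -25233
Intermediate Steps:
o((110 + 34)/(60 - 64)) - 1*25083 = -150 - 1*25083 = -150 - 25083 = -25233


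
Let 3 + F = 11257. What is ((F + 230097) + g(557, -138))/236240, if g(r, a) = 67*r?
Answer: 27867/23624 ≈ 1.1796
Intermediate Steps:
F = 11254 (F = -3 + 11257 = 11254)
((F + 230097) + g(557, -138))/236240 = ((11254 + 230097) + 67*557)/236240 = (241351 + 37319)*(1/236240) = 278670*(1/236240) = 27867/23624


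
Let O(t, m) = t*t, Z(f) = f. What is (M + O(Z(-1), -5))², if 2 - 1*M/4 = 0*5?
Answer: 81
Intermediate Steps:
O(t, m) = t²
M = 8 (M = 8 - 0*5 = 8 - 4*0 = 8 + 0 = 8)
(M + O(Z(-1), -5))² = (8 + (-1)²)² = (8 + 1)² = 9² = 81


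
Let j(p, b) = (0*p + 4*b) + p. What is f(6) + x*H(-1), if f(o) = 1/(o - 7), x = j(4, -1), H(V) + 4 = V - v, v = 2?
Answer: -1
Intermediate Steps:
H(V) = -6 + V (H(V) = -4 + (V - 1*2) = -4 + (V - 2) = -4 + (-2 + V) = -6 + V)
j(p, b) = p + 4*b (j(p, b) = (0 + 4*b) + p = 4*b + p = p + 4*b)
x = 0 (x = 4 + 4*(-1) = 4 - 4 = 0)
f(o) = 1/(-7 + o)
f(6) + x*H(-1) = 1/(-7 + 6) + 0*(-6 - 1) = 1/(-1) + 0*(-7) = -1 + 0 = -1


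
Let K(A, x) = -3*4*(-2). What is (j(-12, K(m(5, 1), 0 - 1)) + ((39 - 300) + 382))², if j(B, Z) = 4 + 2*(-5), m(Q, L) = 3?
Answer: 13225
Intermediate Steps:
K(A, x) = 24 (K(A, x) = -12*(-2) = 24)
j(B, Z) = -6 (j(B, Z) = 4 - 10 = -6)
(j(-12, K(m(5, 1), 0 - 1)) + ((39 - 300) + 382))² = (-6 + ((39 - 300) + 382))² = (-6 + (-261 + 382))² = (-6 + 121)² = 115² = 13225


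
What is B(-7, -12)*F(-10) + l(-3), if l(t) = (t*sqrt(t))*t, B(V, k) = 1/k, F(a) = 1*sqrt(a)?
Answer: I*(-sqrt(10) + 108*sqrt(3))/12 ≈ 15.325*I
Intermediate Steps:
F(a) = sqrt(a)
l(t) = t**(5/2) (l(t) = t**(3/2)*t = t**(5/2))
B(-7, -12)*F(-10) + l(-3) = sqrt(-10)/(-12) + (-3)**(5/2) = -I*sqrt(10)/12 + 9*I*sqrt(3) = 9*I*sqrt(3) - I*sqrt(10)/12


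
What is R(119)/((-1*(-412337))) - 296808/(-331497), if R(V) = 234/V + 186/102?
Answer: 118406138377/132243324717 ≈ 0.89537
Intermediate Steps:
R(V) = 31/17 + 234/V (R(V) = 234/V + 186*(1/102) = 234/V + 31/17 = 31/17 + 234/V)
R(119)/((-1*(-412337))) - 296808/(-331497) = (31/17 + 234/119)/((-1*(-412337))) - 296808/(-331497) = (31/17 + 234*(1/119))/412337 - 296808*(-1/331497) = (31/17 + 234/119)*(1/412337) + 98936/110499 = (451/119)*(1/412337) + 98936/110499 = 11/1196783 + 98936/110499 = 118406138377/132243324717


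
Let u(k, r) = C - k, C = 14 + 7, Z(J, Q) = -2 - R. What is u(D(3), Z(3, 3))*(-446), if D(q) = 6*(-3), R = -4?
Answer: -17394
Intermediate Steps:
Z(J, Q) = 2 (Z(J, Q) = -2 - 1*(-4) = -2 + 4 = 2)
D(q) = -18
C = 21
u(k, r) = 21 - k
u(D(3), Z(3, 3))*(-446) = (21 - 1*(-18))*(-446) = (21 + 18)*(-446) = 39*(-446) = -17394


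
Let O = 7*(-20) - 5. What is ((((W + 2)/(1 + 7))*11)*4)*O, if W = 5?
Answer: -11165/2 ≈ -5582.5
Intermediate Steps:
O = -145 (O = -140 - 5 = -145)
((((W + 2)/(1 + 7))*11)*4)*O = ((((5 + 2)/(1 + 7))*11)*4)*(-145) = (((7/8)*11)*4)*(-145) = ((77/8)*4)*(-145) = (77/2)*(-145) = -11165/2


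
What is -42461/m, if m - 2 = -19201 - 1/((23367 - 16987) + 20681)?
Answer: 1149037121/519544140 ≈ 2.2116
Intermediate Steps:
m = -519544140/27061 (m = 2 + (-19201 - 1/((23367 - 16987) + 20681)) = 2 + (-19201 - 1/(6380 + 20681)) = 2 + (-19201 - 1/27061) = 2 - 519598262/27061 = -519544140/27061 ≈ -19199.)
-42461/m = -42461/(-519544140/27061) = -42461*(-27061/519544140) = 1149037121/519544140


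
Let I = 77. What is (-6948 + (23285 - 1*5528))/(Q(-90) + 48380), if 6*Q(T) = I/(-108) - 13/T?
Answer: 35021160/156750893 ≈ 0.22342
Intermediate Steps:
Q(T) = -77/648 - 13/(6*T) (Q(T) = (77/(-108) - 13/T)/6 = (77*(-1/108) - 13/T)/6 = (-77/108 - 13/T)/6 = -77/648 - 13/(6*T))
(-6948 + (23285 - 1*5528))/(Q(-90) + 48380) = (-6948 + (23285 - 1*5528))/((1/648)*(-1404 - 77*(-90))/(-90) + 48380) = (-6948 + (23285 - 5528))/((1/648)*(-1/90)*(-1404 + 6930) + 48380) = (-6948 + 17757)/((1/648)*(-1/90)*5526 + 48380) = 10809/(-307/3240 + 48380) = 10809/(156750893/3240) = 10809*(3240/156750893) = 35021160/156750893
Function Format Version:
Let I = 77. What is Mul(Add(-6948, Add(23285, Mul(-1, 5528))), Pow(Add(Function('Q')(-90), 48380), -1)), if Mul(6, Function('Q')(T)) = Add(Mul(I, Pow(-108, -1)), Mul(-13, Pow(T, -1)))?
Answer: Rational(35021160, 156750893) ≈ 0.22342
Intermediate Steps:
Function('Q')(T) = Add(Rational(-77, 648), Mul(Rational(-13, 6), Pow(T, -1))) (Function('Q')(T) = Mul(Rational(1, 6), Add(Mul(77, Pow(-108, -1)), Mul(-13, Pow(T, -1)))) = Mul(Rational(1, 6), Add(Mul(77, Rational(-1, 108)), Mul(-13, Pow(T, -1)))) = Mul(Rational(1, 6), Add(Rational(-77, 108), Mul(-13, Pow(T, -1)))) = Add(Rational(-77, 648), Mul(Rational(-13, 6), Pow(T, -1))))
Mul(Add(-6948, Add(23285, Mul(-1, 5528))), Pow(Add(Function('Q')(-90), 48380), -1)) = Mul(Add(-6948, Add(23285, Mul(-1, 5528))), Pow(Add(Mul(Rational(1, 648), Pow(-90, -1), Add(-1404, Mul(-77, -90))), 48380), -1)) = Mul(Add(-6948, Add(23285, -5528)), Pow(Add(Mul(Rational(1, 648), Rational(-1, 90), Add(-1404, 6930)), 48380), -1)) = Mul(Add(-6948, 17757), Pow(Add(Mul(Rational(1, 648), Rational(-1, 90), 5526), 48380), -1)) = Mul(10809, Pow(Add(Rational(-307, 3240), 48380), -1)) = Mul(10809, Pow(Rational(156750893, 3240), -1)) = Mul(10809, Rational(3240, 156750893)) = Rational(35021160, 156750893)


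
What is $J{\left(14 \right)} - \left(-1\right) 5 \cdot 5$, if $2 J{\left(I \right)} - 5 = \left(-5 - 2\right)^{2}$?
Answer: $52$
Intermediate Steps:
$J{\left(I \right)} = 27$ ($J{\left(I \right)} = \frac{5}{2} + \frac{\left(-5 - 2\right)^{2}}{2} = \frac{5}{2} + \frac{\left(-7\right)^{2}}{2} = \frac{5}{2} + \frac{1}{2} \cdot 49 = \frac{5}{2} + \frac{49}{2} = 27$)
$J{\left(14 \right)} - \left(-1\right) 5 \cdot 5 = 27 - \left(-1\right) 5 \cdot 5 = 27 - \left(-5\right) 5 = 27 - -25 = 27 + 25 = 52$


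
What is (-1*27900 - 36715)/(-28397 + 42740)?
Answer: -64615/14343 ≈ -4.5050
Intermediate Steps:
(-1*27900 - 36715)/(-28397 + 42740) = (-27900 - 36715)/14343 = -64615*1/14343 = -64615/14343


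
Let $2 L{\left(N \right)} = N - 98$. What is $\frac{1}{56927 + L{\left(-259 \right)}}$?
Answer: $\frac{2}{113497} \approx 1.7622 \cdot 10^{-5}$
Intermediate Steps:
$L{\left(N \right)} = -49 + \frac{N}{2}$ ($L{\left(N \right)} = \frac{N - 98}{2} = \frac{-98 + N}{2} = -49 + \frac{N}{2}$)
$\frac{1}{56927 + L{\left(-259 \right)}} = \frac{1}{56927 + \left(-49 + \frac{1}{2} \left(-259\right)\right)} = \frac{1}{56927 - \frac{357}{2}} = \frac{1}{\frac{113497}{2}} = \frac{2}{113497}$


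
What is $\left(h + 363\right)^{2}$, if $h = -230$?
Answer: $17689$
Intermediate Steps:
$\left(h + 363\right)^{2} = \left(-230 + 363\right)^{2} = 133^{2} = 17689$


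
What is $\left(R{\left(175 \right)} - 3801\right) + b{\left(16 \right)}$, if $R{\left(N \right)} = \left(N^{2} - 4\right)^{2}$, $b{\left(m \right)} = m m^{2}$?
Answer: $937645936$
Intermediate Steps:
$b{\left(m \right)} = m^{3}$
$R{\left(N \right)} = \left(-4 + N^{2}\right)^{2}$
$\left(R{\left(175 \right)} - 3801\right) + b{\left(16 \right)} = \left(\left(-4 + 175^{2}\right)^{2} - 3801\right) + 16^{3} = \left(\left(-4 + 30625\right)^{2} - 3801\right) + 4096 = \left(30621^{2} - 3801\right) + 4096 = \left(937645641 - 3801\right) + 4096 = 937641840 + 4096 = 937645936$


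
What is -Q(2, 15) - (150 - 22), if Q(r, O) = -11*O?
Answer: 37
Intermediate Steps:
-Q(2, 15) - (150 - 22) = -(-11)*15 - (150 - 22) = -1*(-165) - 1*128 = 165 - 128 = 37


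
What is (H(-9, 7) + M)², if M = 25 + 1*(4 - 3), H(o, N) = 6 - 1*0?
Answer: 1024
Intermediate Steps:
H(o, N) = 6 (H(o, N) = 6 + 0 = 6)
M = 26 (M = 25 + 1*1 = 25 + 1 = 26)
(H(-9, 7) + M)² = (6 + 26)² = 32² = 1024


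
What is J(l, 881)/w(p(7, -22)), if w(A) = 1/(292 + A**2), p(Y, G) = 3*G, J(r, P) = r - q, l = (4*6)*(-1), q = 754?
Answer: -3616144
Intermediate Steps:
l = -24 (l = 24*(-1) = -24)
J(r, P) = -754 + r (J(r, P) = r - 1*754 = r - 754 = -754 + r)
J(l, 881)/w(p(7, -22)) = (-754 - 24)/(1/(292 + (3*(-22))**2)) = -778/(1/(292 + (-66)**2)) = -778/(1/(292 + 4356)) = -778/(1/4648) = -778/1/4648 = -778*4648 = -3616144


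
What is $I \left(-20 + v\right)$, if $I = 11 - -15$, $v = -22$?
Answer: $-1092$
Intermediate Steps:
$I = 26$ ($I = 11 + 15 = 26$)
$I \left(-20 + v\right) = 26 \left(-20 - 22\right) = 26 \left(-42\right) = -1092$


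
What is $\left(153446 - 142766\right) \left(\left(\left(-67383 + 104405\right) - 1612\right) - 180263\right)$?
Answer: $-1547030040$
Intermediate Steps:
$\left(153446 - 142766\right) \left(\left(\left(-67383 + 104405\right) - 1612\right) - 180263\right) = 10680 \left(\left(37022 - 1612\right) - 180263\right) = 10680 \left(35410 - 180263\right) = 10680 \left(-144853\right) = -1547030040$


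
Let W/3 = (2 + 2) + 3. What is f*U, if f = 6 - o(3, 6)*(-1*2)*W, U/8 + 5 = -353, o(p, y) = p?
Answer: -378048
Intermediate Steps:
U = -2864 (U = -40 + 8*(-353) = -40 - 2824 = -2864)
W = 21 (W = 3*((2 + 2) + 3) = 3*(4 + 3) = 3*7 = 21)
f = 132 (f = 6 - 3*(-1*2)*21 = 6 - 3*(-2)*21 = 6 - (-6)*21 = 6 - 1*(-126) = 6 + 126 = 132)
f*U = 132*(-2864) = -378048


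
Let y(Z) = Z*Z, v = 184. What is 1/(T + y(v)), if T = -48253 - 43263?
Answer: -1/57660 ≈ -1.7343e-5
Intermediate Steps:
T = -91516
y(Z) = Z²
1/(T + y(v)) = 1/(-91516 + 184²) = 1/(-91516 + 33856) = 1/(-57660) = -1/57660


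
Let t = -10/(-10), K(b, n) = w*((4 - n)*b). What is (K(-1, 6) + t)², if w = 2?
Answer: 25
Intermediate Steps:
K(b, n) = 2*b*(4 - n) (K(b, n) = 2*((4 - n)*b) = 2*(b*(4 - n)) = 2*b*(4 - n))
t = 1 (t = -10*(-⅒) = 1)
(K(-1, 6) + t)² = (2*(-1)*(4 - 1*6) + 1)² = (2*(-1)*(4 - 6) + 1)² = (2*(-1)*(-2) + 1)² = (4 + 1)² = 5² = 25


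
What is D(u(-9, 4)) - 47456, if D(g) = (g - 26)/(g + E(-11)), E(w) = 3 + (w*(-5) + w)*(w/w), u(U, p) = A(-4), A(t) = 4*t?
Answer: -1471178/31 ≈ -47457.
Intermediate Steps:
u(U, p) = -16 (u(U, p) = 4*(-4) = -16)
E(w) = 3 - 4*w (E(w) = 3 + (-5*w + w)*1 = 3 - 4*w*1 = 3 - 4*w)
D(g) = (-26 + g)/(47 + g) (D(g) = (g - 26)/(g + (3 - 4*(-11))) = (-26 + g)/(g + (3 + 44)) = (-26 + g)/(g + 47) = (-26 + g)/(47 + g))
D(u(-9, 4)) - 47456 = (-26 - 16)/(47 - 16) - 47456 = -42/31 - 47456 = -1471178/31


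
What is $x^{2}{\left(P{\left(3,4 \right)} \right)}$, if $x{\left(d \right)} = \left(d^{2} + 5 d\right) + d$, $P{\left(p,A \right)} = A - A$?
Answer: $0$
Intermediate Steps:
$P{\left(p,A \right)} = 0$
$x{\left(d \right)} = d^{2} + 6 d$
$x^{2}{\left(P{\left(3,4 \right)} \right)} = \left(0 \left(6 + 0\right)\right)^{2} = \left(0 \cdot 6\right)^{2} = 0^{2} = 0$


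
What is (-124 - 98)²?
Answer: 49284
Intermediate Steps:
(-124 - 98)² = (-222)² = 49284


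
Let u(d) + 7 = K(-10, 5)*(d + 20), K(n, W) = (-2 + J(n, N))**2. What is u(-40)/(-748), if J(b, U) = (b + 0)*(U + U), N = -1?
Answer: 6487/748 ≈ 8.6725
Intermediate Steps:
J(b, U) = 2*U*b (J(b, U) = b*(2*U) = 2*U*b)
K(n, W) = (-2 - 2*n)**2 (K(n, W) = (-2 + 2*(-1)*n)**2 = (-2 - 2*n)**2)
u(d) = 6473 + 324*d (u(d) = -7 + (4*(1 - 10)**2)*(d + 20) = -7 + (4*(-9)**2)*(20 + d) = -7 + (4*81)*(20 + d) = -7 + 324*(20 + d) = -7 + (6480 + 324*d) = 6473 + 324*d)
u(-40)/(-748) = (6473 + 324*(-40))/(-748) = (6473 - 12960)*(-1/748) = -6487*(-1/748) = 6487/748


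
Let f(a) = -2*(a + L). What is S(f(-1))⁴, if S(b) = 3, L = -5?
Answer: 81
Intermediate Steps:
f(a) = 10 - 2*a (f(a) = -2*(a - 5) = -2*(-5 + a) = 10 - 2*a)
S(f(-1))⁴ = 3⁴ = 81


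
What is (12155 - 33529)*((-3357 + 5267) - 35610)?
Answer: 720303800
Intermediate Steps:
(12155 - 33529)*((-3357 + 5267) - 35610) = -21374*(1910 - 35610) = -21374*(-33700) = 720303800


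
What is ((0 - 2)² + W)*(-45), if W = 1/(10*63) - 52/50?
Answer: -9329/70 ≈ -133.27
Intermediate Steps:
W = -3271/3150 (W = (⅒)*(1/63) - 52*1/50 = 1/630 - 26/25 = -3271/3150 ≈ -1.0384)
((0 - 2)² + W)*(-45) = ((0 - 2)² - 3271/3150)*(-45) = ((-2)² - 3271/3150)*(-45) = (4 - 3271/3150)*(-45) = (9329/3150)*(-45) = -9329/70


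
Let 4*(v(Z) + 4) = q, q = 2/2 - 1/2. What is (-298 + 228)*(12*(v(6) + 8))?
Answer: -3465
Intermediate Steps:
q = 1/2 (q = 2*(1/2) - 1*1/2 = 1 - 1/2 = 1/2 ≈ 0.50000)
v(Z) = -31/8 (v(Z) = -4 + (1/4)*(1/2) = -4 + 1/8 = -31/8)
(-298 + 228)*(12*(v(6) + 8)) = (-298 + 228)*(12*(-31/8 + 8)) = -840*33/8 = -70*99/2 = -3465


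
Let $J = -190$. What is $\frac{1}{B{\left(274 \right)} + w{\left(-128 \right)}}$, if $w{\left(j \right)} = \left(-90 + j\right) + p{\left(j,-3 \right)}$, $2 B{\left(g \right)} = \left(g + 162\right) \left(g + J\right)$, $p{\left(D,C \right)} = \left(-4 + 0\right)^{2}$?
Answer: $\frac{1}{18110} \approx 5.5218 \cdot 10^{-5}$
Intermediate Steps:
$p{\left(D,C \right)} = 16$ ($p{\left(D,C \right)} = \left(-4\right)^{2} = 16$)
$B{\left(g \right)} = \frac{\left(-190 + g\right) \left(162 + g\right)}{2}$ ($B{\left(g \right)} = \frac{\left(g + 162\right) \left(g - 190\right)}{2} = \frac{\left(162 + g\right) \left(-190 + g\right)}{2} = \frac{\left(-190 + g\right) \left(162 + g\right)}{2}$)
$w{\left(j \right)} = -74 + j$ ($w{\left(j \right)} = \left(-90 + j\right) + 16 = -74 + j$)
$\frac{1}{B{\left(274 \right)} + w{\left(-128 \right)}} = \frac{1}{\left(-15390 + \frac{274^{2}}{2} - 3836\right) - 202} = \frac{1}{\left(-15390 + \frac{1}{2} \cdot 75076 - 3836\right) - 202} = \frac{1}{\left(-15390 + 37538 - 3836\right) - 202} = \frac{1}{18312 - 202} = \frac{1}{18110}$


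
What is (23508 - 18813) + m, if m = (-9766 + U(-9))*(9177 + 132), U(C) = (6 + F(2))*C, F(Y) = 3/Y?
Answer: -183070713/2 ≈ -9.1535e+7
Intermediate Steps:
U(C) = 15*C/2 (U(C) = (6 + 3/2)*C = 15*C/2)
m = -183080103/2 (m = (-9766 + (15/2)*(-9))*(9177 + 132) = (-9766 - 135/2)*9309 = -19667/2*9309 = -183080103/2 ≈ -9.1540e+7)
(23508 - 18813) + m = (23508 - 18813) - 183080103/2 = 4695 - 183080103/2 = -183070713/2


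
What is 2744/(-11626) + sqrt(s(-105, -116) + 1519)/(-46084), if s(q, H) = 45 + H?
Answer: -1372/5813 - sqrt(362)/23042 ≈ -0.23685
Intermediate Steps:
2744/(-11626) + sqrt(s(-105, -116) + 1519)/(-46084) = 2744/(-11626) + sqrt((45 - 116) + 1519)/(-46084) = 2744*(-1/11626) + sqrt(-71 + 1519)*(-1/46084) = -1372/5813 + sqrt(1448)*(-1/46084) = -1372/5813 + (2*sqrt(362))*(-1/46084) = -1372/5813 - sqrt(362)/23042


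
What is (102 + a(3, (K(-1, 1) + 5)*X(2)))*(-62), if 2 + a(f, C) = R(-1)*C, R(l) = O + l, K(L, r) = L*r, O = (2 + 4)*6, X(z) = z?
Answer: -23560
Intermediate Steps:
O = 36 (O = 6*6 = 36)
R(l) = 36 + l
a(f, C) = -2 + 35*C (a(f, C) = -2 + (36 - 1)*C = -2 + 35*C)
(102 + a(3, (K(-1, 1) + 5)*X(2)))*(-62) = (102 + (-2 + 35*((-1*1 + 5)*2)))*(-62) = (102 + (-2 + 35*((-1 + 5)*2)))*(-62) = (102 + (-2 + 35*(4*2)))*(-62) = (102 + (-2 + 35*8))*(-62) = (102 + (-2 + 280))*(-62) = (102 + 278)*(-62) = 380*(-62) = -23560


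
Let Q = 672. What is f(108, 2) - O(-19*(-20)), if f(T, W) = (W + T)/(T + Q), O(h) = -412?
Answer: 32147/78 ≈ 412.14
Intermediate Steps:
f(T, W) = (T + W)/(672 + T) (f(T, W) = (W + T)/(T + 672) = (T + W)/(672 + T))
f(108, 2) - O(-19*(-20)) = (108 + 2)/(672 + 108) - 1*(-412) = 110/780 + 412 = (1/780)*110 + 412 = 11/78 + 412 = 32147/78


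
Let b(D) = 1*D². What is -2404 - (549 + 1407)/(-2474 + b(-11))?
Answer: -5654656/2353 ≈ -2403.2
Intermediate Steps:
b(D) = D²
-2404 - (549 + 1407)/(-2474 + b(-11)) = -2404 - (549 + 1407)/(-2474 + (-11)²) = -2404 - 1956/(-2474 + 121) = -2404 - 1956/(-2353) = -2404 - 1956*(-1)/2353 = -2404 - 1*(-1956/2353) = -2404 + 1956/2353 = -5654656/2353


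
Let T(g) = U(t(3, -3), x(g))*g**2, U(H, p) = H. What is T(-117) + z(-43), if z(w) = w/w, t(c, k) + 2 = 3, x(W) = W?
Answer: 13690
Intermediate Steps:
t(c, k) = 1 (t(c, k) = -2 + 3 = 1)
T(g) = g**2 (T(g) = 1*g**2 = g**2)
z(w) = 1
T(-117) + z(-43) = (-117)**2 + 1 = 13689 + 1 = 13690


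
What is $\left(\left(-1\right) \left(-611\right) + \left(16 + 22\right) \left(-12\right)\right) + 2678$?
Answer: $2833$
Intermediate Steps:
$\left(\left(-1\right) \left(-611\right) + \left(16 + 22\right) \left(-12\right)\right) + 2678 = \left(611 + 38 \left(-12\right)\right) + 2678 = \left(611 - 456\right) + 2678 = 155 + 2678 = 2833$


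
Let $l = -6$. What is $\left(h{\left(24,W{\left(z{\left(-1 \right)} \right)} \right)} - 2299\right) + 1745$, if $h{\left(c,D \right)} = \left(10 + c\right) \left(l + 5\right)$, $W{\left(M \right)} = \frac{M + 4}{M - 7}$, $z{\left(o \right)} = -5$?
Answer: $-588$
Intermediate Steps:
$W{\left(M \right)} = \frac{4 + M}{-7 + M}$
$h{\left(c,D \right)} = -10 - c$ ($h{\left(c,D \right)} = \left(10 + c\right) \left(-6 + 5\right) = \left(10 + c\right) \left(-1\right) = -10 - c$)
$\left(h{\left(24,W{\left(z{\left(-1 \right)} \right)} \right)} - 2299\right) + 1745 = \left(\left(-10 - 24\right) - 2299\right) + 1745 = \left(-34 - 2299\right) + 1745 = -2333 + 1745 = -588$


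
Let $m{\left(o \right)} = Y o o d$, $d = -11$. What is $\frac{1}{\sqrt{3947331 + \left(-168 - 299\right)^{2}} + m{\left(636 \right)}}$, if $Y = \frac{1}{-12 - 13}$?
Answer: $\frac{27809100}{4948763827109} - \frac{625 \sqrt{1041355}}{9897527654218} \approx 5.555 \cdot 10^{-6}$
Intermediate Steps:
$Y = - \frac{1}{25}$ ($Y = \frac{1}{-25} = - \frac{1}{25} \approx -0.04$)
$m{\left(o \right)} = \frac{11 o^{2}}{25}$ ($m{\left(o \right)} = - \frac{o o}{25} \left(-11\right) = - \frac{o^{2}}{25} \left(-11\right) = \frac{11 o^{2}}{25}$)
$\frac{1}{\sqrt{3947331 + \left(-168 - 299\right)^{2}} + m{\left(636 \right)}} = \frac{1}{\sqrt{3947331 + \left(-168 - 299\right)^{2}} + \frac{11 \cdot 636^{2}}{25}} = \frac{1}{\sqrt{3947331 + \left(-467\right)^{2}} + \frac{11}{25} \cdot 404496} = \frac{1}{\sqrt{3947331 + 218089} + \frac{4449456}{25}} = \frac{1}{\sqrt{4165420} + \frac{4449456}{25}} = \frac{1}{2 \sqrt{1041355} + \frac{4449456}{25}} = \frac{1}{\frac{4449456}{25} + 2 \sqrt{1041355}}$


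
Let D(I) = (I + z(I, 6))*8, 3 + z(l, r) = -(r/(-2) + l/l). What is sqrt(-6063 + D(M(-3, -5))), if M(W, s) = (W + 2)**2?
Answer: I*sqrt(6063) ≈ 77.865*I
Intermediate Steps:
M(W, s) = (2 + W)**2
z(l, r) = -4 + r/2 (z(l, r) = -3 - (r/(-2) + l/l) = -3 - (r*(-1/2) + 1) = -3 - (-r/2 + 1) = -3 - (1 - r/2) = -3 + (-1 + r/2) = -4 + r/2)
D(I) = -8 + 8*I (D(I) = (I + (-4 + (1/2)*6))*8 = (I + (-4 + 3))*8 = (I - 1)*8 = (-1 + I)*8 = -8 + 8*I)
sqrt(-6063 + D(M(-3, -5))) = sqrt(-6063 + (-8 + 8*(2 - 3)**2)) = sqrt(-6063 + (-8 + 8*(-1)**2)) = sqrt(-6063 + (-8 + 8*1)) = sqrt(-6063 + (-8 + 8)) = sqrt(-6063 + 0) = sqrt(-6063) = I*sqrt(6063)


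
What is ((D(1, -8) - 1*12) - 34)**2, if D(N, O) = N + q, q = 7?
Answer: 1444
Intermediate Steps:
D(N, O) = 7 + N (D(N, O) = N + 7 = 7 + N)
((D(1, -8) - 1*12) - 34)**2 = (((7 + 1) - 1*12) - 34)**2 = ((8 - 12) - 34)**2 = (-4 - 34)**2 = (-38)**2 = 1444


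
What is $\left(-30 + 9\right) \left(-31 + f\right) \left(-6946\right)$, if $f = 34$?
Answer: $437598$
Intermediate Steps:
$\left(-30 + 9\right) \left(-31 + f\right) \left(-6946\right) = \left(-30 + 9\right) \left(-31 + 34\right) \left(-6946\right) = \left(-21\right) 3 \left(-6946\right) = \left(-63\right) \left(-6946\right) = 437598$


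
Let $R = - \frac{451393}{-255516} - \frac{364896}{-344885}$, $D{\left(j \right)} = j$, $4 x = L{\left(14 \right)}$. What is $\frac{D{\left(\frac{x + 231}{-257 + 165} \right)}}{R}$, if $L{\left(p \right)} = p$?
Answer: $- \frac{449238968745}{497830882282} \approx -0.90239$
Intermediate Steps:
$x = \frac{7}{2}$ ($x = \frac{1}{4} \cdot 14 = \frac{7}{2} \approx 3.5$)
$R = \frac{248915441141}{88123635660}$ ($R = \left(-451393\right) \left(- \frac{1}{255516}\right) - - \frac{364896}{344885} = \frac{451393}{255516} + \frac{364896}{344885} = \frac{248915441141}{88123635660} \approx 2.8246$)
$\frac{D{\left(\frac{x + 231}{-257 + 165} \right)}}{R} = \frac{\left(\frac{7}{2} + 231\right) \frac{1}{-257 + 165}}{\frac{248915441141}{88123635660}} = \frac{469}{2 \left(-92\right)} \frac{88123635660}{248915441141} = \frac{469}{2} \left(- \frac{1}{92}\right) \frac{88123635660}{248915441141} = \left(- \frac{469}{184}\right) \frac{88123635660}{248915441141} = - \frac{449238968745}{497830882282}$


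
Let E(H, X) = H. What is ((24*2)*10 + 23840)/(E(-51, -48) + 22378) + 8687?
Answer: 193978969/22327 ≈ 8688.1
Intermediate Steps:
((24*2)*10 + 23840)/(E(-51, -48) + 22378) + 8687 = ((24*2)*10 + 23840)/(-51 + 22378) + 8687 = (48*10 + 23840)/22327 + 8687 = (480 + 23840)*(1/22327) + 8687 = 24320*(1/22327) + 8687 = 24320/22327 + 8687 = 193978969/22327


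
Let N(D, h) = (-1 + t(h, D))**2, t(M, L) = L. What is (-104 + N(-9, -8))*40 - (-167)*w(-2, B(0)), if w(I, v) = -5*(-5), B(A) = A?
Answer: 4015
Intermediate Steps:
N(D, h) = (-1 + D)**2
w(I, v) = 25
(-104 + N(-9, -8))*40 - (-167)*w(-2, B(0)) = (-104 + (-1 - 9)**2)*40 - (-167)*25 = (-104 + (-10)**2)*40 - 1*(-4175) = (-104 + 100)*40 + 4175 = -4*40 + 4175 = -160 + 4175 = 4015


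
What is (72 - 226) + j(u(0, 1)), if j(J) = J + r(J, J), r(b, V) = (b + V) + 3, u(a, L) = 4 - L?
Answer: -142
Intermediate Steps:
r(b, V) = 3 + V + b (r(b, V) = (V + b) + 3 = 3 + V + b)
j(J) = 3 + 3*J (j(J) = J + (3 + J + J) = J + (3 + 2*J) = 3 + 3*J)
(72 - 226) + j(u(0, 1)) = (72 - 226) + (3 + 3*(4 - 1*1)) = -154 + (3 + 3*(4 - 1)) = -154 + (3 + 3*3) = -154 + (3 + 9) = -154 + 12 = -142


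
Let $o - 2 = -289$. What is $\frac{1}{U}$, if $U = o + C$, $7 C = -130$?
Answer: $- \frac{7}{2139} \approx -0.0032726$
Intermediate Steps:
$o = -287$ ($o = 2 - 289 = -287$)
$C = - \frac{130}{7}$ ($C = \frac{1}{7} \left(-130\right) = - \frac{130}{7} \approx -18.571$)
$U = - \frac{2139}{7}$ ($U = -287 - \frac{130}{7} = - \frac{2139}{7} \approx -305.57$)
$\frac{1}{U} = \frac{1}{- \frac{2139}{7}} = - \frac{7}{2139}$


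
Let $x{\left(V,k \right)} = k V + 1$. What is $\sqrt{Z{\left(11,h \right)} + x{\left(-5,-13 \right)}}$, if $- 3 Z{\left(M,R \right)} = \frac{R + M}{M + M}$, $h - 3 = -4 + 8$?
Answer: $\frac{\sqrt{7953}}{11} \approx 8.1072$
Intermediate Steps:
$x{\left(V,k \right)} = 1 + V k$ ($x{\left(V,k \right)} = V k + 1 = 1 + V k$)
$h = 7$ ($h = 3 + \left(-4 + 8\right) = 3 + 4 = 7$)
$Z{\left(M,R \right)} = - \frac{M + R}{6 M}$ ($Z{\left(M,R \right)} = - \frac{\left(R + M\right) \frac{1}{M + M}}{3} = - \frac{\left(M + R\right) \frac{1}{2 M}}{3} = - \frac{\frac{1}{2} \frac{1}{M} \left(M + R\right)}{3} = - \frac{M + R}{6 M}$)
$\sqrt{Z{\left(11,h \right)} + x{\left(-5,-13 \right)}} = \sqrt{\frac{\left(-1\right) 11 - 7}{6 \cdot 11} + \left(1 - -65\right)} = \sqrt{\frac{1}{6} \cdot \frac{1}{11} \left(-11 - 7\right) + \left(1 + 65\right)} = \sqrt{\frac{1}{6} \cdot \frac{1}{11} \left(-18\right) + 66} = \sqrt{- \frac{3}{11} + 66} = \sqrt{\frac{723}{11}} = \frac{\sqrt{7953}}{11}$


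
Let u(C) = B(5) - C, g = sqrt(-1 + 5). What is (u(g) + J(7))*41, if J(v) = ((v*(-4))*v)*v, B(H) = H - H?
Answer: -56334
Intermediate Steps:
B(H) = 0
g = 2 (g = sqrt(4) = 2)
u(C) = -C (u(C) = 0 - C = -C)
J(v) = -4*v**3 (J(v) = ((-4*v)*v)*v = (-4*v**2)*v = -4*v**3)
(u(g) + J(7))*41 = (-1*2 - 4*7**3)*41 = (-2 - 4*343)*41 = (-2 - 1372)*41 = -1374*41 = -56334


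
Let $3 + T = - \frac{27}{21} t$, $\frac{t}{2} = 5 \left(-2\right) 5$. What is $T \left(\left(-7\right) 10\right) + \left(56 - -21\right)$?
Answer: $-8713$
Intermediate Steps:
$t = -100$ ($t = 2 \cdot 5 \left(-2\right) 5 = 2 \left(\left(-10\right) 5\right) = 2 \left(-50\right) = -100$)
$T = \frac{879}{7}$ ($T = -3 + - \frac{27}{21} \left(-100\right) = -3 + \left(-27\right) \frac{1}{21} \left(-100\right) = -3 - - \frac{900}{7} = -3 + \frac{900}{7} = \frac{879}{7} \approx 125.57$)
$T \left(\left(-7\right) 10\right) + \left(56 - -21\right) = \frac{879 \left(\left(-7\right) 10\right)}{7} + \left(56 - -21\right) = \frac{879}{7} \left(-70\right) + \left(56 + \left(-7 + 28\right)\right) = -8790 + \left(56 + 21\right) = -8790 + 77 = -8713$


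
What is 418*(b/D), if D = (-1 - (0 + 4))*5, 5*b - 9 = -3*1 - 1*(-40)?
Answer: -19228/125 ≈ -153.82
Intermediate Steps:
b = 46/5 (b = 9/5 + (-3*1 - 1*(-40))/5 = 9/5 + (-3 + 40)/5 = 9/5 + (⅕)*37 = 9/5 + 37/5 = 46/5 ≈ 9.2000)
D = -25 (D = (-1 - 1*4)*5 = (-1 - 4)*5 = -5*5 = -25)
418*(b/D) = 418*((46/5)/(-25)) = 418*((46/5)*(-1/25)) = 418*(-46/125) = -19228/125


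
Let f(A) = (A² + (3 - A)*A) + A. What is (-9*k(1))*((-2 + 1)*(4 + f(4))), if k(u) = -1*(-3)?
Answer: 540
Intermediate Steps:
k(u) = 3
f(A) = A + A² + A*(3 - A) (f(A) = (A² + A*(3 - A)) + A = A + A² + A*(3 - A))
(-9*k(1))*((-2 + 1)*(4 + f(4))) = (-9*3)*((-2 + 1)*(4 + 4*4)) = -(-27)*(4 + 16) = -(-27)*20 = -27*(-20) = 540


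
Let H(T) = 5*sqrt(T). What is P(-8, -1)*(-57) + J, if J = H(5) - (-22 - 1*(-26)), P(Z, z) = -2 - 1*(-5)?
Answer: -175 + 5*sqrt(5) ≈ -163.82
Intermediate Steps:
P(Z, z) = 3 (P(Z, z) = -2 + 5 = 3)
J = -4 + 5*sqrt(5) (J = 5*sqrt(5) - (-22 - 1*(-26)) = 5*sqrt(5) - (-22 + 26) = 5*sqrt(5) - 1*4 = 5*sqrt(5) - 4 = -4 + 5*sqrt(5) ≈ 7.1803)
P(-8, -1)*(-57) + J = 3*(-57) + (-4 + 5*sqrt(5)) = -171 + (-4 + 5*sqrt(5)) = -175 + 5*sqrt(5)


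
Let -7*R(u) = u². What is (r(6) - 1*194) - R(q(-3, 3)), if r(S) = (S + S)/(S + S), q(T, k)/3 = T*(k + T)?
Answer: -193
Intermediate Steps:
q(T, k) = 3*T*(T + k) (q(T, k) = 3*(T*(k + T)) = 3*(T*(T + k)) = 3*T*(T + k))
R(u) = -u²/7
r(S) = 1 (r(S) = (2*S)/((2*S)) = (2*S)*(1/(2*S)) = 1)
(r(6) - 1*194) - R(q(-3, 3)) = (1 - 1*194) - (-1)*(3*(-3)*(-3 + 3))²/7 = (1 - 194) - (-1)*(3*(-3)*0)²/7 = -193 - (-1)*0²/7 = -193 - (-1)*0/7 = -193 - 1*0 = -193 + 0 = -193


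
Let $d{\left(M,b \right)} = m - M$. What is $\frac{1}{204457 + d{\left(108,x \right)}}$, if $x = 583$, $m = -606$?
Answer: $\frac{1}{203743} \approx 4.9081 \cdot 10^{-6}$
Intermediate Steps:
$d{\left(M,b \right)} = -606 - M$
$\frac{1}{204457 + d{\left(108,x \right)}} = \frac{1}{204457 - 714} = \frac{1}{203743}$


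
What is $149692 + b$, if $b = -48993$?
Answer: $100699$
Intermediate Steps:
$149692 + b = 149692 - 48993 = 100699$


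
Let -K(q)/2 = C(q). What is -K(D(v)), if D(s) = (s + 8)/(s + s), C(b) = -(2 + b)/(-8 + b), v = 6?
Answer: 38/41 ≈ 0.92683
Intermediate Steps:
C(b) = -(2 + b)/(-8 + b)
D(s) = (8 + s)/(2*s) (D(s) = (8 + s)/((2*s)) = (8 + s)*(1/(2*s)) = (8 + s)/(2*s))
K(q) = -2*(-2 - q)/(-8 + q)
-K(D(v)) = -2*(2 + (½)*(8 + 6)/6)/(-8 + (½)*(8 + 6)/6) = -2*(2 + (½)*(⅙)*14)/(-8 + (½)*(⅙)*14) = -2*(2 + 7/6)/(-8 + 7/6) = -2*19/((-41/6)*6) = -2*(-6)*19/(41*6) = -1*(-38/41) = 38/41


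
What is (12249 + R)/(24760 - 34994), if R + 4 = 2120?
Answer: -845/602 ≈ -1.4037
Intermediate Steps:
R = 2116 (R = -4 + 2120 = 2116)
(12249 + R)/(24760 - 34994) = (12249 + 2116)/(24760 - 34994) = 14365/(-10234) = 14365*(-1/10234) = -845/602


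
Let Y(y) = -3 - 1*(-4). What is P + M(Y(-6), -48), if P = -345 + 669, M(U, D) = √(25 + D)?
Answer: 324 + I*√23 ≈ 324.0 + 4.7958*I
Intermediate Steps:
Y(y) = 1 (Y(y) = -3 + 4 = 1)
P = 324
P + M(Y(-6), -48) = 324 + √(25 - 48) = 324 + √(-23) = 324 + I*√23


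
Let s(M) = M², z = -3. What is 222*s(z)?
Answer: 1998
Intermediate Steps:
222*s(z) = 222*(-3)² = 222*9 = 1998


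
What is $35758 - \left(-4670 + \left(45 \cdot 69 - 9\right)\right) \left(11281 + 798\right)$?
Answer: $19048104$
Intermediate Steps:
$35758 - \left(-4670 + \left(45 \cdot 69 - 9\right)\right) \left(11281 + 798\right) = 35758 - \left(-4670 + \left(3105 - 9\right)\right) 12079 = 35758 - \left(-4670 + 3096\right) 12079 = 35758 - \left(-1574\right) 12079 = 35758 - -19012346 = 35758 + 19012346 = 19048104$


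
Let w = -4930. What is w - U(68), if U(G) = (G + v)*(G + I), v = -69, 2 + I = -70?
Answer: -4934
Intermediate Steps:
I = -72 (I = -2 - 70 = -72)
U(G) = (-72 + G)*(-69 + G) (U(G) = (G - 69)*(G - 72) = (-69 + G)*(-72 + G) = (-72 + G)*(-69 + G))
w - U(68) = -4930 - (4968 + 68² - 141*68) = -4930 - (4968 + 4624 - 9588) = -4930 - 1*4 = -4930 - 4 = -4934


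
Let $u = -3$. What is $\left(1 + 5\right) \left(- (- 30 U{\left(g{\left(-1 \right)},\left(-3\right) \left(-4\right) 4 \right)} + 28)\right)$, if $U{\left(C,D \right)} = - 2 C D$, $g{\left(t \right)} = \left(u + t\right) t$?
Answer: $-69288$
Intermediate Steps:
$g{\left(t \right)} = t \left(-3 + t\right)$ ($g{\left(t \right)} = \left(-3 + t\right) t = t \left(-3 + t\right)$)
$U{\left(C,D \right)} = - 2 C D$
$\left(1 + 5\right) \left(- (- 30 U{\left(g{\left(-1 \right)},\left(-3\right) \left(-4\right) 4 \right)} + 28)\right) = \left(1 + 5\right) \left(- (- 30 \left(- 2 \left(- (-3 - 1)\right) \left(-3\right) \left(-4\right) 4\right) + 28)\right) = 6 \left(- (- 30 \left(- 2 \left(\left(-1\right) \left(-4\right)\right) 12 \cdot 4\right) + 28)\right) = 6 \left(- (- 30 \left(\left(-2\right) 4 \cdot 48\right) + 28)\right) = 6 \left(- (\left(-30\right) \left(-384\right) + 28)\right) = 6 \left(- (11520 + 28)\right) = 6 \left(\left(-1\right) 11548\right) = 6 \left(-11548\right) = -69288$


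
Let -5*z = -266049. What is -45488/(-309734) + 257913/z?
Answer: 22862453479/4578023387 ≈ 4.9940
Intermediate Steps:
z = 266049/5 (z = -⅕*(-266049) = 266049/5 ≈ 53210.)
-45488/(-309734) + 257913/z = -45488/(-309734) + 257913/(266049/5) = -45488*(-1/309734) + 257913*(5/266049) = 22744/154867 + 143285/29561 = 22862453479/4578023387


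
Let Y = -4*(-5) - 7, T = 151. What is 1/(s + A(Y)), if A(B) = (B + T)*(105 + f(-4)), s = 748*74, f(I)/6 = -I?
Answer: 1/76508 ≈ 1.3071e-5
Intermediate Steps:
Y = 13 (Y = 20 - 7 = 13)
f(I) = -6*I (f(I) = 6*(-I) = -6*I)
s = 55352
A(B) = 19479 + 129*B (A(B) = (B + 151)*(105 - 6*(-4)) = (151 + B)*(105 + 24) = (151 + B)*129 = 19479 + 129*B)
1/(s + A(Y)) = 1/(55352 + (19479 + 129*13)) = 1/(55352 + (19479 + 1677)) = 1/(55352 + 21156) = 1/76508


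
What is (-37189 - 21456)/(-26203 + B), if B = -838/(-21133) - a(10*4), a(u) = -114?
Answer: 33495805/14901027 ≈ 2.2479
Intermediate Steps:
B = 2410000/21133 (B = -838/(-21133) - 1*(-114) = -838*(-1/21133) + 114 = 838/21133 + 114 = 2410000/21133 ≈ 114.04)
(-37189 - 21456)/(-26203 + B) = (-37189 - 21456)/(-26203 + 2410000/21133) = -58645/(-551337999/21133) = -58645*(-21133/551337999) = 33495805/14901027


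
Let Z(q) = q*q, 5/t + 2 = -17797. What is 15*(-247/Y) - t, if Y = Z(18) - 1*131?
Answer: -65944330/3435207 ≈ -19.197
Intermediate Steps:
t = -5/17799 (t = 5/(-2 - 17797) = 5/(-17799) = 5*(-1/17799) = -5/17799 ≈ -0.00028091)
Z(q) = q**2
Y = 193 (Y = 18**2 - 1*131 = 324 - 131 = 193)
15*(-247/Y) - t = 15*(-247/193) - 1*(-5/17799) = 15*(-247*1/193) + 5/17799 = 15*(-247/193) + 5/17799 = -3705/193 + 5/17799 = -65944330/3435207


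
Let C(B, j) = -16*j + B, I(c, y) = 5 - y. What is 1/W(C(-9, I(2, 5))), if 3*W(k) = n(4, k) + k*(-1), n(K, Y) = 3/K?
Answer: 4/13 ≈ 0.30769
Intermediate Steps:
C(B, j) = B - 16*j
W(k) = ¼ - k/3 (W(k) = (3/4 + k*(-1))/3 = (3*(¼) - k)/3 = (¾ - k)/3 = ¼ - k/3)
1/W(C(-9, I(2, 5))) = 1/(¼ - (-9 - 16*(5 - 1*5))/3) = 1/(¼ - (-9 - 16*(5 - 5))/3) = 1/(¼ - (-9 - 16*0)/3) = 1/(¼ - (-9 + 0)/3) = 1/(¼ - ⅓*(-9)) = 1/(¼ + 3) = 1/(13/4) = 4/13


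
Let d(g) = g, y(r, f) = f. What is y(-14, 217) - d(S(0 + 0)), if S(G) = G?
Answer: 217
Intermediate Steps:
y(-14, 217) - d(S(0 + 0)) = 217 - (0 + 0) = 217 - 1*0 = 217 + 0 = 217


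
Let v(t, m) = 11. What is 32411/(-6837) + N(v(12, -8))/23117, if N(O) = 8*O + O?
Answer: -748568224/158050929 ≈ -4.7362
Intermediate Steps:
N(O) = 9*O
32411/(-6837) + N(v(12, -8))/23117 = 32411/(-6837) + (9*11)/23117 = 32411*(-1/6837) + 99*(1/23117) = -32411/6837 + 99/23117 = -748568224/158050929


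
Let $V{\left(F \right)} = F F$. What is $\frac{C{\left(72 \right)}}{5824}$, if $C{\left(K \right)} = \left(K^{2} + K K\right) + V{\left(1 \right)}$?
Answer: $\frac{10369}{5824} \approx 1.7804$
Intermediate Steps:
$V{\left(F \right)} = F^{2}$
$C{\left(K \right)} = 1 + 2 K^{2}$ ($C{\left(K \right)} = \left(K^{2} + K K\right) + 1^{2} = \left(K^{2} + K^{2}\right) + 1 = 2 K^{2} + 1 = 1 + 2 K^{2}$)
$\frac{C{\left(72 \right)}}{5824} = \frac{1 + 2 \cdot 72^{2}}{5824} = \left(1 + 2 \cdot 5184\right) \frac{1}{5824} = \left(1 + 10368\right) \frac{1}{5824} = 10369 \cdot \frac{1}{5824} = \frac{10369}{5824}$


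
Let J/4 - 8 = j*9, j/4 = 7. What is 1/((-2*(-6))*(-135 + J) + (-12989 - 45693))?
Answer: -1/47822 ≈ -2.0911e-5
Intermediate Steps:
j = 28 (j = 4*7 = 28)
J = 1040 (J = 32 + 4*(28*9) = 32 + 4*252 = 32 + 1008 = 1040)
1/((-2*(-6))*(-135 + J) + (-12989 - 45693)) = 1/((-2*(-6))*(-135 + 1040) + (-12989 - 45693)) = 1/(12*905 - 58682) = 1/(10860 - 58682) = 1/(-47822) = -1/47822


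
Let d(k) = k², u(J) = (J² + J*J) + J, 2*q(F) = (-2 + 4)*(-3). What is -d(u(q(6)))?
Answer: -225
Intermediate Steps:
q(F) = -3 (q(F) = ((-2 + 4)*(-3))/2 = (2*(-3))/2 = (½)*(-6) = -3)
u(J) = J + 2*J² (u(J) = (J² + J²) + J = 2*J² + J = J + 2*J²)
-d(u(q(6))) = -(-3*(1 + 2*(-3)))² = -(-3*(1 - 6))² = -(-3*(-5))² = -1*15² = -1*225 = -225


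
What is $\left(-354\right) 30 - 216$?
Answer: $-10836$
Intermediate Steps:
$\left(-354\right) 30 - 216 = -10620 - 216 = -10836$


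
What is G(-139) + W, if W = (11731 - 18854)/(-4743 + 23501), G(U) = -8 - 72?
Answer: -1507763/18758 ≈ -80.380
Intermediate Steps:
G(U) = -80
W = -7123/18758 ≈ -0.37973
G(-139) + W = -80 - 7123/18758 = -1507763/18758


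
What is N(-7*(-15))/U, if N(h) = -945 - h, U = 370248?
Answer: -175/61708 ≈ -0.0028359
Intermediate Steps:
N(-7*(-15))/U = (-945 - (-7)*(-15))/370248 = (-945 - 1*105)*(1/370248) = (-945 - 105)*(1/370248) = -1050*1/370248 = -175/61708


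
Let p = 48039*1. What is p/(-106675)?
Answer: -48039/106675 ≈ -0.45033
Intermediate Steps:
p = 48039
p/(-106675) = 48039/(-106675) = 48039*(-1/106675) = -48039/106675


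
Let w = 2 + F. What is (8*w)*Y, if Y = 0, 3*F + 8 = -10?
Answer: 0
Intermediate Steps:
F = -6 (F = -8/3 + (1/3)*(-10) = -8/3 - 10/3 = -6)
w = -4 (w = 2 - 6 = -4)
(8*w)*Y = (8*(-4))*0 = -32*0 = 0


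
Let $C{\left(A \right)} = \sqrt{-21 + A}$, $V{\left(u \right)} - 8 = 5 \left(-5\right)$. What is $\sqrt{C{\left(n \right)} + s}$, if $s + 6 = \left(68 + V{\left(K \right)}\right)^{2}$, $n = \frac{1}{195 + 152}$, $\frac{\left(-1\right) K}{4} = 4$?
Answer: $\frac{\sqrt{312461355 + 347 i \sqrt{2528242}}}{347} \approx 50.941 + 0.044976 i$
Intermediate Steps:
$K = -16$ ($K = \left(-4\right) 4 = -16$)
$V{\left(u \right)} = -17$ ($V{\left(u \right)} = 8 + 5 \left(-5\right) = 8 - 25 = -17$)
$n = \frac{1}{347} \approx 0.0028818$
$s = 2595$ ($s = -6 + \left(68 - 17\right)^{2} = -6 + 51^{2} = -6 + 2601 = 2595$)
$\sqrt{C{\left(n \right)} + s} = \sqrt{\sqrt{-21 + \frac{1}{347}} + 2595} = \sqrt{\sqrt{- \frac{7286}{347}} + 2595} = \sqrt{\frac{i \sqrt{2528242}}{347} + 2595} = \sqrt{2595 + \frac{i \sqrt{2528242}}{347}}$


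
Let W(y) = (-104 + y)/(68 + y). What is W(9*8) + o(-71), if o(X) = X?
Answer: -2493/35 ≈ -71.229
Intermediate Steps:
W(y) = (-104 + y)/(68 + y)
W(9*8) + o(-71) = (-104 + 9*8)/(68 + 9*8) - 71 = (-104 + 72)/(68 + 72) - 71 = -32/140 - 71 = (1/140)*(-32) - 71 = -8/35 - 71 = -2493/35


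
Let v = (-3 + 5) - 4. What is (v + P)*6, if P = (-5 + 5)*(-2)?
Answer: -12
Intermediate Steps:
P = 0 (P = 0*(-2) = 0)
v = -2 (v = 2 - 4 = -2)
(v + P)*6 = (-2 + 0)*6 = -2*6 = -12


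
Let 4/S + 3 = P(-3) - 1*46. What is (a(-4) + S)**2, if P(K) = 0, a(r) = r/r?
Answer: 2025/2401 ≈ 0.84340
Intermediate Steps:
a(r) = 1
S = -4/49 (S = 4/(-3 + (0 - 1*46)) = 4/(-3 + (0 - 46)) = 4/(-3 - 46) = 4/(-49) = 4*(-1/49) = -4/49 ≈ -0.081633)
(a(-4) + S)**2 = (1 - 4/49)**2 = (45/49)**2 = 2025/2401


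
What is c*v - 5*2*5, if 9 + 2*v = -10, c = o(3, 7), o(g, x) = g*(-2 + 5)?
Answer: -271/2 ≈ -135.50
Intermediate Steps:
o(g, x) = 3*g (o(g, x) = g*3 = 3*g)
c = 9 (c = 3*3 = 9)
v = -19/2 (v = -9/2 + (½)*(-10) = -9/2 - 5 = -19/2 ≈ -9.5000)
c*v - 5*2*5 = 9*(-19/2) - 5*2*5 = -171/2 - 10*5 = -171/2 - 50 = -271/2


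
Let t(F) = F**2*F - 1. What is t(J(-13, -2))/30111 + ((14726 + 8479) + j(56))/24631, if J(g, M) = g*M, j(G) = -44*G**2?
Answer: -3023220644/741664041 ≈ -4.0763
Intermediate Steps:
J(g, M) = M*g
t(F) = -1 + F**3 (t(F) = F**3 - 1 = -1 + F**3)
t(J(-13, -2))/30111 + ((14726 + 8479) + j(56))/24631 = (-1 + (-2*(-13))**3)/30111 + ((14726 + 8479) - 44*56**2)/24631 = (-1 + 26**3)*(1/30111) + (23205 - 44*3136)*(1/24631) = (-1 + 17576)*(1/30111) + (23205 - 137984)*(1/24631) = 17575*(1/30111) - 114779*1/24631 = 17575/30111 - 114779/24631 = -3023220644/741664041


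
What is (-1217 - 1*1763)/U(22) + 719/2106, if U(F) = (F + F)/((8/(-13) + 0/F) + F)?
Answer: -33543911/23166 ≈ -1448.0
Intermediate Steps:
U(F) = 2*F/(-8/13 + F) (U(F) = (2*F)/((8*(-1/13) + 0) + F) = (2*F)/((-8/13 + 0) + F) = (2*F)/(-8/13 + F) = 2*F/(-8/13 + F))
(-1217 - 1*1763)/U(22) + 719/2106 = (-1217 - 1*1763)/((26*22/(-8 + 13*22))) + 719/2106 = (-1217 - 1763)/((26*22/(-8 + 286))) + 719*(1/2106) = -2980/(26*22/278) + 719/2106 = -2980/(26*22*(1/278)) + 719/2106 = -2980/286/139 + 719/2106 = -2980*139/286 + 719/2106 = -207110/143 + 719/2106 = -33543911/23166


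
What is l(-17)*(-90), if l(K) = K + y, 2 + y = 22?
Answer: -270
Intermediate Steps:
y = 20 (y = -2 + 22 = 20)
l(K) = 20 + K (l(K) = K + 20 = 20 + K)
l(-17)*(-90) = (20 - 17)*(-90) = 3*(-90) = -270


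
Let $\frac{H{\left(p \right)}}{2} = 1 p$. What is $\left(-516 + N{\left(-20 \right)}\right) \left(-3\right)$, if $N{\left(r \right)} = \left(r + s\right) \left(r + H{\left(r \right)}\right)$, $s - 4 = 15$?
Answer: $1368$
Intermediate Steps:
$s = 19$ ($s = 4 + 15 = 19$)
$H{\left(p \right)} = 2 p$ ($H{\left(p \right)} = 2 \cdot 1 p = 2 p$)
$N{\left(r \right)} = 3 r \left(19 + r\right)$ ($N{\left(r \right)} = \left(r + 19\right) \left(r + 2 r\right) = \left(19 + r\right) 3 r = 3 r \left(19 + r\right)$)
$\left(-516 + N{\left(-20 \right)}\right) \left(-3\right) = \left(-516 + 3 \left(-20\right) \left(19 - 20\right)\right) \left(-3\right) = \left(-516 + 3 \left(-20\right) \left(-1\right)\right) \left(-3\right) = \left(-516 + 60\right) \left(-3\right) = \left(-456\right) \left(-3\right) = 1368$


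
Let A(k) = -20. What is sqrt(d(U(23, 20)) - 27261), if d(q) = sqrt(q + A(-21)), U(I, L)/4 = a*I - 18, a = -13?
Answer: sqrt(-27261 + 2*I*sqrt(322)) ≈ 0.109 + 165.11*I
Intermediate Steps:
U(I, L) = -72 - 52*I (U(I, L) = 4*(-13*I - 18) = 4*(-18 - 13*I) = -72 - 52*I)
d(q) = sqrt(-20 + q) (d(q) = sqrt(q - 20) = sqrt(-20 + q))
sqrt(d(U(23, 20)) - 27261) = sqrt(sqrt(-20 + (-72 - 52*23)) - 27261) = sqrt(sqrt(-20 + (-72 - 1196)) - 27261) = sqrt(sqrt(-20 - 1268) - 27261) = sqrt(sqrt(-1288) - 27261) = sqrt(2*I*sqrt(322) - 27261) = sqrt(-27261 + 2*I*sqrt(322))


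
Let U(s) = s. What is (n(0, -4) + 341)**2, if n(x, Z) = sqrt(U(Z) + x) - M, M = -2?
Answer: 117645 + 1372*I ≈ 1.1765e+5 + 1372.0*I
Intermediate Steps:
n(x, Z) = 2 + sqrt(Z + x) (n(x, Z) = sqrt(Z + x) - 1*(-2) = sqrt(Z + x) + 2 = 2 + sqrt(Z + x))
(n(0, -4) + 341)**2 = ((2 + sqrt(-4 + 0)) + 341)**2 = ((2 + sqrt(-4)) + 341)**2 = ((2 + 2*I) + 341)**2 = (343 + 2*I)**2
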